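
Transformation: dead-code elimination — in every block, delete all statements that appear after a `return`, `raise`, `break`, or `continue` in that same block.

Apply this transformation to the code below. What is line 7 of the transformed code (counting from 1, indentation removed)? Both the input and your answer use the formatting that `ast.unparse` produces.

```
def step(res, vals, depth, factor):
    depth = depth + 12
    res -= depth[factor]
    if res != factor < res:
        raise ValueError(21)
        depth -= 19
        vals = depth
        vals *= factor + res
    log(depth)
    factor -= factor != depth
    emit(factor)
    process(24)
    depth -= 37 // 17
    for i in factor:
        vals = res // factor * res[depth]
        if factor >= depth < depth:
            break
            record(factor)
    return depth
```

Transformed code:
def step(res, vals, depth, factor):
    depth = depth + 12
    res -= depth[factor]
    if res != factor < res:
        raise ValueError(21)
    log(depth)
    factor -= factor != depth
    emit(factor)
    process(24)
    depth -= 37 // 17
    for i in factor:
        vals = res // factor * res[depth]
        if factor >= depth < depth:
            break
    return depth

factor -= factor != depth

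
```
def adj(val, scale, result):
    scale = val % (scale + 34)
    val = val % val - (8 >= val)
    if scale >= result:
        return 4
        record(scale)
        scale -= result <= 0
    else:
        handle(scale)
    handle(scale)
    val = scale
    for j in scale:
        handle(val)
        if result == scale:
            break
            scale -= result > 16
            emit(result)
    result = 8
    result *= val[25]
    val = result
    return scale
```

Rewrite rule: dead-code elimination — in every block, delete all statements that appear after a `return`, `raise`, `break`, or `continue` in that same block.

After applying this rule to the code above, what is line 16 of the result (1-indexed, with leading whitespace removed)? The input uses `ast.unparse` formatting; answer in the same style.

Transformed code:
def adj(val, scale, result):
    scale = val % (scale + 34)
    val = val % val - (8 >= val)
    if scale >= result:
        return 4
    else:
        handle(scale)
    handle(scale)
    val = scale
    for j in scale:
        handle(val)
        if result == scale:
            break
    result = 8
    result *= val[25]
    val = result
    return scale

val = result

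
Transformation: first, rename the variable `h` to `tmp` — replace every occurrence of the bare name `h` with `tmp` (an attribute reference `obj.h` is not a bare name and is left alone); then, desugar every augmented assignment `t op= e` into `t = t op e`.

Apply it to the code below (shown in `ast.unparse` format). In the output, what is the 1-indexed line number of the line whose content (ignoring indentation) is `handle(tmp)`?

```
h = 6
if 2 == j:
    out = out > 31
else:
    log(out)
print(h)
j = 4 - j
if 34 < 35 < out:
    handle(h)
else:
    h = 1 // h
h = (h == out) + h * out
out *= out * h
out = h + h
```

Transformed code:
tmp = 6
if 2 == j:
    out = out > 31
else:
    log(out)
print(tmp)
j = 4 - j
if 34 < 35 < out:
    handle(tmp)
else:
    tmp = 1 // tmp
tmp = (tmp == out) + tmp * out
out = out * (out * tmp)
out = tmp + tmp

9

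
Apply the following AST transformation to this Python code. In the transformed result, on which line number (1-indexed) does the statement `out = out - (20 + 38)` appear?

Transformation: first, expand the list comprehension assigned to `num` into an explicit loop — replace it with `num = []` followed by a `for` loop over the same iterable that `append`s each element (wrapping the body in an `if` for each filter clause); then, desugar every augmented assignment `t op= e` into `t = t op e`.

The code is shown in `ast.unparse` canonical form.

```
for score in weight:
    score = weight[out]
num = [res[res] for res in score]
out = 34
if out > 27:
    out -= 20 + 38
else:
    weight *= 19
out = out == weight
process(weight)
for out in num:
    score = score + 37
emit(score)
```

8

Transformed code:
for score in weight:
    score = weight[out]
num = []
for res in score:
    num.append(res[res])
out = 34
if out > 27:
    out = out - (20 + 38)
else:
    weight = weight * 19
out = out == weight
process(weight)
for out in num:
    score = score + 37
emit(score)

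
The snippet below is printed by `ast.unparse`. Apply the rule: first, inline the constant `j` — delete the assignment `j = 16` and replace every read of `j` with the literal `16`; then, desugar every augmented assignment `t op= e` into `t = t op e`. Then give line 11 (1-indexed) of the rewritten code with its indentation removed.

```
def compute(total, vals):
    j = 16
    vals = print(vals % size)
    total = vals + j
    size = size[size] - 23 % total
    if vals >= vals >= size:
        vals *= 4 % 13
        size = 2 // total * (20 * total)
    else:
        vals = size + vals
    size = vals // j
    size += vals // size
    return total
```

Transformed code:
def compute(total, vals):
    vals = print(vals % size)
    total = vals + 16
    size = size[size] - 23 % total
    if vals >= vals >= size:
        vals = vals * (4 % 13)
        size = 2 // total * (20 * total)
    else:
        vals = size + vals
    size = vals // 16
    size = size + vals // size
    return total

size = size + vals // size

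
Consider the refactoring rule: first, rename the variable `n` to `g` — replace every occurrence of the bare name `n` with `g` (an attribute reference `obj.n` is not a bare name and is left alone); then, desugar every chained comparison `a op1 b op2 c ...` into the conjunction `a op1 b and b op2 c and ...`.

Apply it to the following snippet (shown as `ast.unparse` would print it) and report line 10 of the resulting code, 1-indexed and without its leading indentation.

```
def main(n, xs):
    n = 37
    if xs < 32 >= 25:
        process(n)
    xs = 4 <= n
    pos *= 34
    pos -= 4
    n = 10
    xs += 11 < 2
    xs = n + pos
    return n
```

Transformed code:
def main(g, xs):
    g = 37
    if xs < 32 and 32 >= 25:
        process(g)
    xs = 4 <= g
    pos *= 34
    pos -= 4
    g = 10
    xs += 11 < 2
    xs = g + pos
    return g

xs = g + pos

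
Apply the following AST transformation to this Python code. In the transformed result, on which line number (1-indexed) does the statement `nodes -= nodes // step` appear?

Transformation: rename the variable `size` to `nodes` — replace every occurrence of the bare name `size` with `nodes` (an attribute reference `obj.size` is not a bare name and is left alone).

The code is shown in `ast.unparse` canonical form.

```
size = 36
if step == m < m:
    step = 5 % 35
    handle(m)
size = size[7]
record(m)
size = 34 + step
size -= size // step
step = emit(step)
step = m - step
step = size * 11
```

Transformed code:
nodes = 36
if step == m < m:
    step = 5 % 35
    handle(m)
nodes = nodes[7]
record(m)
nodes = 34 + step
nodes -= nodes // step
step = emit(step)
step = m - step
step = nodes * 11

8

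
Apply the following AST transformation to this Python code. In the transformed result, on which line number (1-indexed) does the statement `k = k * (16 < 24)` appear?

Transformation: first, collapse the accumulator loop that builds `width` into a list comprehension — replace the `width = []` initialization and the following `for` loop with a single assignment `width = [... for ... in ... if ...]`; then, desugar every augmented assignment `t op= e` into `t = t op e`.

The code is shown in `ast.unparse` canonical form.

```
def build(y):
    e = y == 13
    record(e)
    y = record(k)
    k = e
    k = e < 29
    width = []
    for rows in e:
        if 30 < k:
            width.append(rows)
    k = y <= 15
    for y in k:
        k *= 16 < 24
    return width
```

Transformed code:
def build(y):
    e = y == 13
    record(e)
    y = record(k)
    k = e
    k = e < 29
    width = [rows for rows in e if 30 < k]
    k = y <= 15
    for y in k:
        k = k * (16 < 24)
    return width

10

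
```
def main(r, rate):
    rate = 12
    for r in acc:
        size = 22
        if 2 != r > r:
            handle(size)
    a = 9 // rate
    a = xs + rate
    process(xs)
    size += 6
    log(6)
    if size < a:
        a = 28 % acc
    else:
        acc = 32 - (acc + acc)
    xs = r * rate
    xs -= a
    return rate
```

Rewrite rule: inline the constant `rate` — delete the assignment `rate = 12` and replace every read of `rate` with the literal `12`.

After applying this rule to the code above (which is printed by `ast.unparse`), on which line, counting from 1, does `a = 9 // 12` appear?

6

Transformed code:
def main(r, rate):
    for r in acc:
        size = 22
        if 2 != r > r:
            handle(size)
    a = 9 // 12
    a = xs + 12
    process(xs)
    size += 6
    log(6)
    if size < a:
        a = 28 % acc
    else:
        acc = 32 - (acc + acc)
    xs = r * 12
    xs -= a
    return 12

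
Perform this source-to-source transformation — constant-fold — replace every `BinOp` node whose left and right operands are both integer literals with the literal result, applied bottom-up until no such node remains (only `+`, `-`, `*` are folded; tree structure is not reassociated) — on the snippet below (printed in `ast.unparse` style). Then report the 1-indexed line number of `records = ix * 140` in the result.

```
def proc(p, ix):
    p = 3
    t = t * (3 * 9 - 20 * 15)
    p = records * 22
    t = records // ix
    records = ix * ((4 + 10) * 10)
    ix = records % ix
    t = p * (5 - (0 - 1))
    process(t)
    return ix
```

Transformed code:
def proc(p, ix):
    p = 3
    t = t * -273
    p = records * 22
    t = records // ix
    records = ix * 140
    ix = records % ix
    t = p * 6
    process(t)
    return ix

6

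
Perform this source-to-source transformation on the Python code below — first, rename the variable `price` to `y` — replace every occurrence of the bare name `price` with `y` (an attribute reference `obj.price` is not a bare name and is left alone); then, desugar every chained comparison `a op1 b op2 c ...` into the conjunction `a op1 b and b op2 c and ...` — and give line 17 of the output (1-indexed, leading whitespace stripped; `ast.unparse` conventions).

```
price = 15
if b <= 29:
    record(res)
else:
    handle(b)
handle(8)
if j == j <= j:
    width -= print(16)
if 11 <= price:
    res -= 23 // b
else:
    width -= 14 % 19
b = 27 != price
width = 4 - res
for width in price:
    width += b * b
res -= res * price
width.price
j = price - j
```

res -= res * y

Transformed code:
y = 15
if b <= 29:
    record(res)
else:
    handle(b)
handle(8)
if j == j and j <= j:
    width -= print(16)
if 11 <= y:
    res -= 23 // b
else:
    width -= 14 % 19
b = 27 != y
width = 4 - res
for width in y:
    width += b * b
res -= res * y
width.price
j = y - j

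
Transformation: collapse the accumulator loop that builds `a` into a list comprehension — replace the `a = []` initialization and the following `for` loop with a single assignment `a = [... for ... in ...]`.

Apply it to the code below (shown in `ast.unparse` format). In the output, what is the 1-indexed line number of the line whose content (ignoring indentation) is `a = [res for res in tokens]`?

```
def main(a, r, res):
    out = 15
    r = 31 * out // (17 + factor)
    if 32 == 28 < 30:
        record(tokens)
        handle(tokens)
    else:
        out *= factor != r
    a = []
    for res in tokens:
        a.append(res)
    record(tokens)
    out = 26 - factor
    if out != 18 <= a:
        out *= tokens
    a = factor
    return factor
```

9

Transformed code:
def main(a, r, res):
    out = 15
    r = 31 * out // (17 + factor)
    if 32 == 28 < 30:
        record(tokens)
        handle(tokens)
    else:
        out *= factor != r
    a = [res for res in tokens]
    record(tokens)
    out = 26 - factor
    if out != 18 <= a:
        out *= tokens
    a = factor
    return factor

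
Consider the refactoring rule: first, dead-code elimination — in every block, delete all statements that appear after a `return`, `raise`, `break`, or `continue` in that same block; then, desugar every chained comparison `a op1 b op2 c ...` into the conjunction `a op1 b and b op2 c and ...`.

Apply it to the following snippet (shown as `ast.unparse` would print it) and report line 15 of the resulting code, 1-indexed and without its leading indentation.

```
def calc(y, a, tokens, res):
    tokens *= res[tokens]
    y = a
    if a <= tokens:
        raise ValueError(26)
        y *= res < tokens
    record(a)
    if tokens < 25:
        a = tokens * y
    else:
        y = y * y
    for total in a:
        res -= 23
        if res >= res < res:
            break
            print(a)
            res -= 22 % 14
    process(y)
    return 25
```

process(y)

Transformed code:
def calc(y, a, tokens, res):
    tokens *= res[tokens]
    y = a
    if a <= tokens:
        raise ValueError(26)
    record(a)
    if tokens < 25:
        a = tokens * y
    else:
        y = y * y
    for total in a:
        res -= 23
        if res >= res and res < res:
            break
    process(y)
    return 25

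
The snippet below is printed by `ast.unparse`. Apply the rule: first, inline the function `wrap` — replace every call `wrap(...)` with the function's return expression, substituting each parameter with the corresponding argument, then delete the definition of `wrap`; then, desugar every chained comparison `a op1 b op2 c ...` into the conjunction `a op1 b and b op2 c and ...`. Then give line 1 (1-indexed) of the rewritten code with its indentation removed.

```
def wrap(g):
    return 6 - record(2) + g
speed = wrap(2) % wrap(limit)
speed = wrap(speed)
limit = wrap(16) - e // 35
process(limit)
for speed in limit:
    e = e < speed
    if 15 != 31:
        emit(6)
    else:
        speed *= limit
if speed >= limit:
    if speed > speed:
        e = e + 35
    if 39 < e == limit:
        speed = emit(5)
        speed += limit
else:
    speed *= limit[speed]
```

speed = (6 - record(2) + 2) % (6 - record(2) + limit)

Transformed code:
speed = (6 - record(2) + 2) % (6 - record(2) + limit)
speed = 6 - record(2) + speed
limit = 6 - record(2) + 16 - e // 35
process(limit)
for speed in limit:
    e = e < speed
    if 15 != 31:
        emit(6)
    else:
        speed *= limit
if speed >= limit:
    if speed > speed:
        e = e + 35
    if 39 < e and e == limit:
        speed = emit(5)
        speed += limit
else:
    speed *= limit[speed]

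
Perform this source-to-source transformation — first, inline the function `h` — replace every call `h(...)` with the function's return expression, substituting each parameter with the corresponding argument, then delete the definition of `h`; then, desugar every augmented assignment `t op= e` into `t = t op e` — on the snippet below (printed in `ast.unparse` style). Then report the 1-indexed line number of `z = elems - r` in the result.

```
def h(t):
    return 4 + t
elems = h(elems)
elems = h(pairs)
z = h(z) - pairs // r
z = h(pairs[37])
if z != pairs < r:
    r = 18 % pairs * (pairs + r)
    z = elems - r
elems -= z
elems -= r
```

Transformed code:
elems = 4 + elems
elems = 4 + pairs
z = 4 + z - pairs // r
z = 4 + pairs[37]
if z != pairs < r:
    r = 18 % pairs * (pairs + r)
    z = elems - r
elems = elems - z
elems = elems - r

7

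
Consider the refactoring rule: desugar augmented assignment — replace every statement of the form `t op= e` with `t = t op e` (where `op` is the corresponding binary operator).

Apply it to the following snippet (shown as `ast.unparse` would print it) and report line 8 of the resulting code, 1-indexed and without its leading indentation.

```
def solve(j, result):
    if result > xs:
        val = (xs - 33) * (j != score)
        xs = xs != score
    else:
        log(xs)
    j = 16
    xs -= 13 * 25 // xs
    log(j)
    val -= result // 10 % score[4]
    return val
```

xs = xs - 13 * 25 // xs

Transformed code:
def solve(j, result):
    if result > xs:
        val = (xs - 33) * (j != score)
        xs = xs != score
    else:
        log(xs)
    j = 16
    xs = xs - 13 * 25 // xs
    log(j)
    val = val - result // 10 % score[4]
    return val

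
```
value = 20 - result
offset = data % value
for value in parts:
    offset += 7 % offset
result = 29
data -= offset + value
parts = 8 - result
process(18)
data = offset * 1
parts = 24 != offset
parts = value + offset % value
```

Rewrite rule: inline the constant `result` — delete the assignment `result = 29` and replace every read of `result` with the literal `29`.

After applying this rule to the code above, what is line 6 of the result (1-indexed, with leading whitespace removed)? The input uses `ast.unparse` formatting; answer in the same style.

parts = 8 - 29

Transformed code:
value = 20 - 29
offset = data % value
for value in parts:
    offset += 7 % offset
data -= offset + value
parts = 8 - 29
process(18)
data = offset * 1
parts = 24 != offset
parts = value + offset % value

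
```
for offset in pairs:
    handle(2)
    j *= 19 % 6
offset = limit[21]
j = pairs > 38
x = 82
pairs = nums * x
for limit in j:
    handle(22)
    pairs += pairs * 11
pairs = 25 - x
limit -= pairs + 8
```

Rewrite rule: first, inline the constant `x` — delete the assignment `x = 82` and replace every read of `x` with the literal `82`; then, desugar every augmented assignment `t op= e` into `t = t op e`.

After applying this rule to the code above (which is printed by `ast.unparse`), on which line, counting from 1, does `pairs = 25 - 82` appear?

10

Transformed code:
for offset in pairs:
    handle(2)
    j = j * (19 % 6)
offset = limit[21]
j = pairs > 38
pairs = nums * 82
for limit in j:
    handle(22)
    pairs = pairs + pairs * 11
pairs = 25 - 82
limit = limit - (pairs + 8)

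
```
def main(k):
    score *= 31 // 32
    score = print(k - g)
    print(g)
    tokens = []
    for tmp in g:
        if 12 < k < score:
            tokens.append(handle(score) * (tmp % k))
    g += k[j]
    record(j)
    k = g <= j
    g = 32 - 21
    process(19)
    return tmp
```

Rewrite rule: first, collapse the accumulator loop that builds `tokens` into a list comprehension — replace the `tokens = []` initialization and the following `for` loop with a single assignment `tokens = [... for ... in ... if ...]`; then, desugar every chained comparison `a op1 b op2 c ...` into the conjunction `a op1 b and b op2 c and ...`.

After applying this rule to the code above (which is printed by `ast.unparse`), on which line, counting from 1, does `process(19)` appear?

Transformed code:
def main(k):
    score *= 31 // 32
    score = print(k - g)
    print(g)
    tokens = [handle(score) * (tmp % k) for tmp in g if 12 < k and k < score]
    g += k[j]
    record(j)
    k = g <= j
    g = 32 - 21
    process(19)
    return tmp

10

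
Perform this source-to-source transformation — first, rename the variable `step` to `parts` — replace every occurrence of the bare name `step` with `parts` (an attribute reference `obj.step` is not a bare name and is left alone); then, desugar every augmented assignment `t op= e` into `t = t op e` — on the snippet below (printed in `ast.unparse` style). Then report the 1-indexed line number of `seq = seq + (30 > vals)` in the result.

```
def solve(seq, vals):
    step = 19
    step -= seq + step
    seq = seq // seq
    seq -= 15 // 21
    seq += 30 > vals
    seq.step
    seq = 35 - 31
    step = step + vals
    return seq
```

Transformed code:
def solve(seq, vals):
    parts = 19
    parts = parts - (seq + parts)
    seq = seq // seq
    seq = seq - 15 // 21
    seq = seq + (30 > vals)
    seq.step
    seq = 35 - 31
    parts = parts + vals
    return seq

6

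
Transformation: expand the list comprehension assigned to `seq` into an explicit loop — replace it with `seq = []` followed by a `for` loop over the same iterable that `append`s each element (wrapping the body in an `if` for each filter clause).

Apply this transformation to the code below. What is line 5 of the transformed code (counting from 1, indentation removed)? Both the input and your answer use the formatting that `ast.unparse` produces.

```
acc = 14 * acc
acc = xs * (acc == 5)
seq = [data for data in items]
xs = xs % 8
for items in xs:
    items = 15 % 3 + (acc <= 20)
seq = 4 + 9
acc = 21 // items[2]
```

Transformed code:
acc = 14 * acc
acc = xs * (acc == 5)
seq = []
for data in items:
    seq.append(data)
xs = xs % 8
for items in xs:
    items = 15 % 3 + (acc <= 20)
seq = 4 + 9
acc = 21 // items[2]

seq.append(data)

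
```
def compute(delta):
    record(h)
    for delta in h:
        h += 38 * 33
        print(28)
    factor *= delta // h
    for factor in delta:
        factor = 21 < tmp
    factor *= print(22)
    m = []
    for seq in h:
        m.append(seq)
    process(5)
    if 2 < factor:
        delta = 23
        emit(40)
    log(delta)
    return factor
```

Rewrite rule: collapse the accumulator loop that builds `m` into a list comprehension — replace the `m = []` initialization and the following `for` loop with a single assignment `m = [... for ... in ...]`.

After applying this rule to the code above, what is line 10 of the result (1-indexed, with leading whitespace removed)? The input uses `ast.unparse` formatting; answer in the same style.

m = [seq for seq in h]

Transformed code:
def compute(delta):
    record(h)
    for delta in h:
        h += 38 * 33
        print(28)
    factor *= delta // h
    for factor in delta:
        factor = 21 < tmp
    factor *= print(22)
    m = [seq for seq in h]
    process(5)
    if 2 < factor:
        delta = 23
        emit(40)
    log(delta)
    return factor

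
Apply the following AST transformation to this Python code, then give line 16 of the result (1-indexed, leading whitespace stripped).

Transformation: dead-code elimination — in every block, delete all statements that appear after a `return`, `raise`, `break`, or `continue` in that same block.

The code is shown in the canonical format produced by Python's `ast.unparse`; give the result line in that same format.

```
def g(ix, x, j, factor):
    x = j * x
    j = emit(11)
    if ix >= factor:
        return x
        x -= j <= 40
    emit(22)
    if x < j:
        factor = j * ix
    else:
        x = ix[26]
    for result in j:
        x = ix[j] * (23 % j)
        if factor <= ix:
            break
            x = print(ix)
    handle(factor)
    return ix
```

return ix

Transformed code:
def g(ix, x, j, factor):
    x = j * x
    j = emit(11)
    if ix >= factor:
        return x
    emit(22)
    if x < j:
        factor = j * ix
    else:
        x = ix[26]
    for result in j:
        x = ix[j] * (23 % j)
        if factor <= ix:
            break
    handle(factor)
    return ix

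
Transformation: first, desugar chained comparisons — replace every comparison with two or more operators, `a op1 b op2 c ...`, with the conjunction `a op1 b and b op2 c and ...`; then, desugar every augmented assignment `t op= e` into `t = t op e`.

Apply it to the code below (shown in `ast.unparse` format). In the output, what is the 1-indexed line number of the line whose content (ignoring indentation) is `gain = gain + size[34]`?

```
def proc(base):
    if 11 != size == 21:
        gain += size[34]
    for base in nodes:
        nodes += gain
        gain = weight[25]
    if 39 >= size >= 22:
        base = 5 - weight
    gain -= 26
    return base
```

3

Transformed code:
def proc(base):
    if 11 != size and size == 21:
        gain = gain + size[34]
    for base in nodes:
        nodes = nodes + gain
        gain = weight[25]
    if 39 >= size and size >= 22:
        base = 5 - weight
    gain = gain - 26
    return base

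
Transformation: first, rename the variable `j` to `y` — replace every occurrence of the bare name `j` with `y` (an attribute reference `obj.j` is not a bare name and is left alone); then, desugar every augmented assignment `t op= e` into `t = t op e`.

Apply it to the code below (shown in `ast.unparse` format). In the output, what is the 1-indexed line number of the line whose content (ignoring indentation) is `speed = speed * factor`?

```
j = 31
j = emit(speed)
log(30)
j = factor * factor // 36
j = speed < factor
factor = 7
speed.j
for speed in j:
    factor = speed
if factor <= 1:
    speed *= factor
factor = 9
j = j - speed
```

11

Transformed code:
y = 31
y = emit(speed)
log(30)
y = factor * factor // 36
y = speed < factor
factor = 7
speed.j
for speed in y:
    factor = speed
if factor <= 1:
    speed = speed * factor
factor = 9
y = y - speed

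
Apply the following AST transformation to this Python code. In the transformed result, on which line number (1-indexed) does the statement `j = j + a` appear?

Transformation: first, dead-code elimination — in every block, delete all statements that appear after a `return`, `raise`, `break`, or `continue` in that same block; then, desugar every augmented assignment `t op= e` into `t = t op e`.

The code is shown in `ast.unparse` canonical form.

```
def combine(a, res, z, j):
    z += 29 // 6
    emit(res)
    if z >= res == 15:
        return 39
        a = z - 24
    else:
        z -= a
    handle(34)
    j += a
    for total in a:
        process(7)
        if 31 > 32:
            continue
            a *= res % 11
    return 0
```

Transformed code:
def combine(a, res, z, j):
    z = z + 29 // 6
    emit(res)
    if z >= res == 15:
        return 39
    else:
        z = z - a
    handle(34)
    j = j + a
    for total in a:
        process(7)
        if 31 > 32:
            continue
    return 0

9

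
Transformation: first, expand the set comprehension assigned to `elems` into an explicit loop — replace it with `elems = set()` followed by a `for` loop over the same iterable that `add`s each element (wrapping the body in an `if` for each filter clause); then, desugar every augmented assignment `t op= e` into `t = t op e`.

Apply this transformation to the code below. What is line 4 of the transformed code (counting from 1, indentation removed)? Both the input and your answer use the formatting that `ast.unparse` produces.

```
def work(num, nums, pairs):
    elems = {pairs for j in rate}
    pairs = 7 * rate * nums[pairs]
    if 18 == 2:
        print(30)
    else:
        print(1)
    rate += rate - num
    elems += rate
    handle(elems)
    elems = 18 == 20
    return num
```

elems.add(pairs)

Transformed code:
def work(num, nums, pairs):
    elems = set()
    for j in rate:
        elems.add(pairs)
    pairs = 7 * rate * nums[pairs]
    if 18 == 2:
        print(30)
    else:
        print(1)
    rate = rate + (rate - num)
    elems = elems + rate
    handle(elems)
    elems = 18 == 20
    return num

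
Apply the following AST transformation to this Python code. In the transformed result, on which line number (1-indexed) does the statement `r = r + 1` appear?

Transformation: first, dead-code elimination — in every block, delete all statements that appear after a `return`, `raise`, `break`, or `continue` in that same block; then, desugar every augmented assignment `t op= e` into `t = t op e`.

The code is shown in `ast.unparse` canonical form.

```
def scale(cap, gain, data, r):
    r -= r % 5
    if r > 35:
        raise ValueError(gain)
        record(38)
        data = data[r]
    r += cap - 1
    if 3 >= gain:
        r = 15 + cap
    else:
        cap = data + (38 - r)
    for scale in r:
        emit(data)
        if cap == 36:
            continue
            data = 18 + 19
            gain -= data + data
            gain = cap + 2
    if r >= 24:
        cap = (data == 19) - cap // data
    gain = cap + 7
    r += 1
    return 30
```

17

Transformed code:
def scale(cap, gain, data, r):
    r = r - r % 5
    if r > 35:
        raise ValueError(gain)
    r = r + (cap - 1)
    if 3 >= gain:
        r = 15 + cap
    else:
        cap = data + (38 - r)
    for scale in r:
        emit(data)
        if cap == 36:
            continue
    if r >= 24:
        cap = (data == 19) - cap // data
    gain = cap + 7
    r = r + 1
    return 30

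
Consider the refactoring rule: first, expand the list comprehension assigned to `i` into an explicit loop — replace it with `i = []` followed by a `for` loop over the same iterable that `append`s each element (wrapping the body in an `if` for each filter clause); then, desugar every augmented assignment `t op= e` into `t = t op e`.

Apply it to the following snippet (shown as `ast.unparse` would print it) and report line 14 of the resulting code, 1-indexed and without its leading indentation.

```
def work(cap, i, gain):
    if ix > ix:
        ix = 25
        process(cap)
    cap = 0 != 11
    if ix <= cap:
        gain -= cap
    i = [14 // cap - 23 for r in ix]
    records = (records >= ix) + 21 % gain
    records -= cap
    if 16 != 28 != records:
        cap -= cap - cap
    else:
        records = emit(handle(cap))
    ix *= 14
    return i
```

cap = cap - (cap - cap)

Transformed code:
def work(cap, i, gain):
    if ix > ix:
        ix = 25
        process(cap)
    cap = 0 != 11
    if ix <= cap:
        gain = gain - cap
    i = []
    for r in ix:
        i.append(14 // cap - 23)
    records = (records >= ix) + 21 % gain
    records = records - cap
    if 16 != 28 != records:
        cap = cap - (cap - cap)
    else:
        records = emit(handle(cap))
    ix = ix * 14
    return i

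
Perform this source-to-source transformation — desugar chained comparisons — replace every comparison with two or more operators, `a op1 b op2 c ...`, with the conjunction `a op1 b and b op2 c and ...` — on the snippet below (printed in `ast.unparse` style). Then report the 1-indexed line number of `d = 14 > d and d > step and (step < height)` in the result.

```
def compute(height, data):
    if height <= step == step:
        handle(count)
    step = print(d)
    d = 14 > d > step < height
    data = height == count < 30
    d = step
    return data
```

5

Transformed code:
def compute(height, data):
    if height <= step and step == step:
        handle(count)
    step = print(d)
    d = 14 > d and d > step and (step < height)
    data = height == count and count < 30
    d = step
    return data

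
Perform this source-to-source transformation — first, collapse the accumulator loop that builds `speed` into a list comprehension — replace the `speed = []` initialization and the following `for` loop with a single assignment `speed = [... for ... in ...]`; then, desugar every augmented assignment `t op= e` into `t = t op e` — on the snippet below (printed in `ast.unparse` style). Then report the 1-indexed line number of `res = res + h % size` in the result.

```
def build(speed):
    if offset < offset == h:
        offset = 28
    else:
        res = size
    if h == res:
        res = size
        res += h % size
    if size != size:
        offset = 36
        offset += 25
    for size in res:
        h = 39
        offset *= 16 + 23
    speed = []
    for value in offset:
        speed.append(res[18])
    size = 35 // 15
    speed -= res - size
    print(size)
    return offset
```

8

Transformed code:
def build(speed):
    if offset < offset == h:
        offset = 28
    else:
        res = size
    if h == res:
        res = size
        res = res + h % size
    if size != size:
        offset = 36
        offset = offset + 25
    for size in res:
        h = 39
        offset = offset * (16 + 23)
    speed = [res[18] for value in offset]
    size = 35 // 15
    speed = speed - (res - size)
    print(size)
    return offset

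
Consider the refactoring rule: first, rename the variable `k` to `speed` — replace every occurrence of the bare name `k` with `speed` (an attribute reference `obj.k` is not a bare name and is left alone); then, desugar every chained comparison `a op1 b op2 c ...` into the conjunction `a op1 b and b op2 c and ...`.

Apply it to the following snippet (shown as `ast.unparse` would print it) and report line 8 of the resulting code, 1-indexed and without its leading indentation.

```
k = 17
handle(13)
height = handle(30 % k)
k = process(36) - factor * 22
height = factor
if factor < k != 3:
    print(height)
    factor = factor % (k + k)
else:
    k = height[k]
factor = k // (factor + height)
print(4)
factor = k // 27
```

Transformed code:
speed = 17
handle(13)
height = handle(30 % speed)
speed = process(36) - factor * 22
height = factor
if factor < speed and speed != 3:
    print(height)
    factor = factor % (speed + speed)
else:
    speed = height[speed]
factor = speed // (factor + height)
print(4)
factor = speed // 27

factor = factor % (speed + speed)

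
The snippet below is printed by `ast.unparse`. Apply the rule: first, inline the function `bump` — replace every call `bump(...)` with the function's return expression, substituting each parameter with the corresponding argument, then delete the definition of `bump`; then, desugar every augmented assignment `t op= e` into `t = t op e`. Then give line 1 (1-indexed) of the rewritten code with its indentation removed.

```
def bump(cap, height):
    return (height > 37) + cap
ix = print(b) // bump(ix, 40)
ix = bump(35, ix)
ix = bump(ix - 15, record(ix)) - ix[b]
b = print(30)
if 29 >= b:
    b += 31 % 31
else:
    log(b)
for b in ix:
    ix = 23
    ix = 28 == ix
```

ix = print(b) // ((40 > 37) + ix)

Transformed code:
ix = print(b) // ((40 > 37) + ix)
ix = (ix > 37) + 35
ix = (record(ix) > 37) + (ix - 15) - ix[b]
b = print(30)
if 29 >= b:
    b = b + 31 % 31
else:
    log(b)
for b in ix:
    ix = 23
    ix = 28 == ix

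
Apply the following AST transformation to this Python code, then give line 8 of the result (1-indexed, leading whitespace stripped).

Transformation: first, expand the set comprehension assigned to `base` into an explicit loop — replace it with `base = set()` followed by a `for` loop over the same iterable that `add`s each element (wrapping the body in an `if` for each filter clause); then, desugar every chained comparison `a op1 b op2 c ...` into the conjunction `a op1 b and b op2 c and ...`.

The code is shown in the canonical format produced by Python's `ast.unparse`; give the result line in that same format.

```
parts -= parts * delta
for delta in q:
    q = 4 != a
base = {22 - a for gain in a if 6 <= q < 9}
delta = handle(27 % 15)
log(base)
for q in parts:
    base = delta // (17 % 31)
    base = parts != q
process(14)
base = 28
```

Transformed code:
parts -= parts * delta
for delta in q:
    q = 4 != a
base = set()
for gain in a:
    if 6 <= q and q < 9:
        base.add(22 - a)
delta = handle(27 % 15)
log(base)
for q in parts:
    base = delta // (17 % 31)
    base = parts != q
process(14)
base = 28

delta = handle(27 % 15)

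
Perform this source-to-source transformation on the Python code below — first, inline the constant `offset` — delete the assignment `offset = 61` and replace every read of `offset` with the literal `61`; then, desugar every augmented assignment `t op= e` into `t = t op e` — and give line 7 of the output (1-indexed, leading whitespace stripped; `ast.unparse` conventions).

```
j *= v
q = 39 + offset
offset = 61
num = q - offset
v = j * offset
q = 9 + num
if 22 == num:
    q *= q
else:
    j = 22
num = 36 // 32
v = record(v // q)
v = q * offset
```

q = q * q

Transformed code:
j = j * v
q = 39 + 61
num = q - 61
v = j * 61
q = 9 + num
if 22 == num:
    q = q * q
else:
    j = 22
num = 36 // 32
v = record(v // q)
v = q * 61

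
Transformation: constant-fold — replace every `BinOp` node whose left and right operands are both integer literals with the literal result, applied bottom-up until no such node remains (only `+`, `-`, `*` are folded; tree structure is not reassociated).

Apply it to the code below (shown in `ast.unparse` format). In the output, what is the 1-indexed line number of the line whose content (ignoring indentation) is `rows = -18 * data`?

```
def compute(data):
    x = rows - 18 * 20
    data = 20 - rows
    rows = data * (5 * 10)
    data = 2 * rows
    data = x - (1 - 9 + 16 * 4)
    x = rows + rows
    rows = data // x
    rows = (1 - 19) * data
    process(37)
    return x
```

Transformed code:
def compute(data):
    x = rows - 360
    data = 20 - rows
    rows = data * 50
    data = 2 * rows
    data = x - 56
    x = rows + rows
    rows = data // x
    rows = -18 * data
    process(37)
    return x

9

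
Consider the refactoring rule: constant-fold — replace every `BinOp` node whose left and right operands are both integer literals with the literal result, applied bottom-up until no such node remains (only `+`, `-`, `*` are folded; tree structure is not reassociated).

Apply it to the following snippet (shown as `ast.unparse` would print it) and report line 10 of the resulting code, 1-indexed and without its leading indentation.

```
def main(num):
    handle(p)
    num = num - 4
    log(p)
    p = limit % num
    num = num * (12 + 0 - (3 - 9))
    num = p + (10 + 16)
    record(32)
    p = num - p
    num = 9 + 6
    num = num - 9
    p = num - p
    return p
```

Transformed code:
def main(num):
    handle(p)
    num = num - 4
    log(p)
    p = limit % num
    num = num * 18
    num = p + 26
    record(32)
    p = num - p
    num = 15
    num = num - 9
    p = num - p
    return p

num = 15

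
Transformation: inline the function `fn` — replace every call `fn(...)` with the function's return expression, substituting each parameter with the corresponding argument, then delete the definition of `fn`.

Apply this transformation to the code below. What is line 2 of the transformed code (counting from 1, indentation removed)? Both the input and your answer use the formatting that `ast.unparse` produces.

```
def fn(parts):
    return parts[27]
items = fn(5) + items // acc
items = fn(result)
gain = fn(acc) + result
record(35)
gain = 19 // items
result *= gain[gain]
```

Transformed code:
items = 5[27] + items // acc
items = result[27]
gain = acc[27] + result
record(35)
gain = 19 // items
result *= gain[gain]

items = result[27]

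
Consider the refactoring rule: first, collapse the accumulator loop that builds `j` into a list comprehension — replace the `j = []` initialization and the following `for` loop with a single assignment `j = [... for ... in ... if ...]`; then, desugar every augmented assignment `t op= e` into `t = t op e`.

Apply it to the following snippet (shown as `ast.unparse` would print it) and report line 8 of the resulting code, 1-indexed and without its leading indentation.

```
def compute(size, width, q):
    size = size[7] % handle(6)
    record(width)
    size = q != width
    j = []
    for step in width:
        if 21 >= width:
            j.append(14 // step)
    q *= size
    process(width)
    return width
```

Transformed code:
def compute(size, width, q):
    size = size[7] % handle(6)
    record(width)
    size = q != width
    j = [14 // step for step in width if 21 >= width]
    q = q * size
    process(width)
    return width

return width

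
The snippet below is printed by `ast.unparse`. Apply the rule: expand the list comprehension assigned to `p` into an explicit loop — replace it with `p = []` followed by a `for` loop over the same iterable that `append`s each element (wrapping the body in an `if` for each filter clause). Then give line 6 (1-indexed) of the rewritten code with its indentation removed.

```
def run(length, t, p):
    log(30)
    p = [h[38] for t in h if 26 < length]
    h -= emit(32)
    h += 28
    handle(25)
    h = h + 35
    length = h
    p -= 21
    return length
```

Transformed code:
def run(length, t, p):
    log(30)
    p = []
    for t in h:
        if 26 < length:
            p.append(h[38])
    h -= emit(32)
    h += 28
    handle(25)
    h = h + 35
    length = h
    p -= 21
    return length

p.append(h[38])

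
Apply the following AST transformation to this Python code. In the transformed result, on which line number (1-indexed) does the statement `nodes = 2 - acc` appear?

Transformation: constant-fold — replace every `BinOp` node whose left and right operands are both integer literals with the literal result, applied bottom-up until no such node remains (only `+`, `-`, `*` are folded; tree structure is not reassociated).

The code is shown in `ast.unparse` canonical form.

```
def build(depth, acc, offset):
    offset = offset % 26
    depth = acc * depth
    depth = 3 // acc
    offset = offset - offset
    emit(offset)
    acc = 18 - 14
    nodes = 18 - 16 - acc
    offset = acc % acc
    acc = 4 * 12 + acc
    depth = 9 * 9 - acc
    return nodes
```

Transformed code:
def build(depth, acc, offset):
    offset = offset % 26
    depth = acc * depth
    depth = 3 // acc
    offset = offset - offset
    emit(offset)
    acc = 4
    nodes = 2 - acc
    offset = acc % acc
    acc = 48 + acc
    depth = 81 - acc
    return nodes

8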